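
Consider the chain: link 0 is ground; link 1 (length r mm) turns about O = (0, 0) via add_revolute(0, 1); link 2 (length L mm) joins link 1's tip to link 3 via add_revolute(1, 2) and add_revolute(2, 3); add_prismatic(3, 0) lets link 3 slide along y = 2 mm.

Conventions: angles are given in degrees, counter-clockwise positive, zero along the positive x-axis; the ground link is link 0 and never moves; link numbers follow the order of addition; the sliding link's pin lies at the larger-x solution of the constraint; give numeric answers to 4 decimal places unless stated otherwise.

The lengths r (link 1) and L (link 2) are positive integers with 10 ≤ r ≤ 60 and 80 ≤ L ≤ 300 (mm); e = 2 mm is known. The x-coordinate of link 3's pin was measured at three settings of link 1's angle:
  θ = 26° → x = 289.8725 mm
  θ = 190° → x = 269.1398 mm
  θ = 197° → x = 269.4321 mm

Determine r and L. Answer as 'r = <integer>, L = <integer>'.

constraint per measurement: (x − r cos θ)² + (r sin θ − e)² = L²
subtracting the θ₁ and θ₂ equations cancels the r² and L² terms:
r = (x₁² − x₂²) / (2[(x₁cos θ₁ + e sin θ₁) − (x₂cos θ₂ + e sin θ₂)]) = 11.0000 → r = 11
L² = (x₁ − r cos θ₁)² + (r sin θ₁ − e)² = 78399.9930 → L = 280.0000 → L = 280
check at θ₃=197°: x = 269.4321 (printed 269.4321) ✓

r = 11, L = 280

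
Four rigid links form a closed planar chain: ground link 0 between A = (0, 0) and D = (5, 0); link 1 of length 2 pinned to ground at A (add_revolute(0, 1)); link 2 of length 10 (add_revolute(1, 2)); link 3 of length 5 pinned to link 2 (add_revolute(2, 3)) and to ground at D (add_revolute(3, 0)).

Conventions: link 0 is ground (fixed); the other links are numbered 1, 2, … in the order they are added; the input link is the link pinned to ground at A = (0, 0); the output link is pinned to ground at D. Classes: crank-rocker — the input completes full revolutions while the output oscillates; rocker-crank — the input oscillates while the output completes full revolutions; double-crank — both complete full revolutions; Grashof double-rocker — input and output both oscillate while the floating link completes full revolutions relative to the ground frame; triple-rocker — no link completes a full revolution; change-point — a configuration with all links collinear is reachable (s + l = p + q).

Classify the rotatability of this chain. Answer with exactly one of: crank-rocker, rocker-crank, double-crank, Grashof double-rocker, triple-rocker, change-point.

lengths: ground=5, input=2, coupler=10, output=5
sorted: s=2 (shortest), l=10 (longest), p+q=10
s + l = 12 vs p + q = 10
s + l > p + q → non-Grashof → no link fully rotates → triple-rocker

triple-rocker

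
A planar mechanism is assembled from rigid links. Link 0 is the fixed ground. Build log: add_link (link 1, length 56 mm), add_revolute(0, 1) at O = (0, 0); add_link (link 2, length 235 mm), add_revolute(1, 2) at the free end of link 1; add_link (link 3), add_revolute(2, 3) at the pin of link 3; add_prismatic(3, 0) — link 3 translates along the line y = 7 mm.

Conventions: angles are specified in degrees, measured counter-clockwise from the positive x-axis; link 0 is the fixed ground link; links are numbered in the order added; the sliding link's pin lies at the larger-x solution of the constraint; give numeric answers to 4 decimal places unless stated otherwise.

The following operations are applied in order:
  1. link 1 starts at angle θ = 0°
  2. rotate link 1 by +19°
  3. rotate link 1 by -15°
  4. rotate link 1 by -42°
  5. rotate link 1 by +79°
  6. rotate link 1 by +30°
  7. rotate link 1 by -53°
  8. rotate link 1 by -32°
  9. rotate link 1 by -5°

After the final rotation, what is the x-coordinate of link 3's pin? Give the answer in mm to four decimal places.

geometry: r = 56 mm, L = 235 mm, e = 7 mm; θ starts at 0°
rotate link 1 by +19°: θ ← 0° +19° = 19°
rotate link 1 by -15°: θ ← 19° -15° = 4°
rotate link 1 by -42°: θ ← 4° -42° = -38°
rotate link 1 by +79°: θ ← -38° +79° = 41°
rotate link 1 by +30°: θ ← 41° +30° = 71°
rotate link 1 by -53°: θ ← 71° -53° = 18°
rotate link 1 by -32°: θ ← 18° -32° = -14°
rotate link 1 by -5°: θ ← -14° -5° = -19°
crank pin P = (r cos θ, r sin θ) = (52.949040, -18.231817)
h = r sin θ − e = -18.231817 − 7 = -25.231817
x = r cos θ + √(L² − h²) = 52.949040 + 233.641510 = 286.590551

286.5906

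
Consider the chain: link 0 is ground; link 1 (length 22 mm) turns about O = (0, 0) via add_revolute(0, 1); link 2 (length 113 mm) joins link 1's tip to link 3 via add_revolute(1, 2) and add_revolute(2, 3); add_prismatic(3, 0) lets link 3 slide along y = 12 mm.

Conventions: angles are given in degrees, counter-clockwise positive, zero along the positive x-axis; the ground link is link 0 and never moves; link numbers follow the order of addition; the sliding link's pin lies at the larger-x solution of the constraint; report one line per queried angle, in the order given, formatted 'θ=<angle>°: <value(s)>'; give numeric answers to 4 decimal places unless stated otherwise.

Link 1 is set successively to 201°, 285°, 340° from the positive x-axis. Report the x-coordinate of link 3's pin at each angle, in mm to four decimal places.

geometry: r = 22 mm, L = 113 mm, e = 12 mm
θ=201°: crank pin P = (r cos θ, r sin θ) = (-20.538769, -7.884095)
θ=201°: h = r sin θ − e = -7.884095 − 12 = -19.884095
θ=201°: x = r cos θ + √(L² − h²) = -20.538769 + 111.236787 = 90.698018
θ=285°: crank pin P = (r cos θ, r sin θ) = (5.694019, -21.250368)
θ=285°: h = r sin θ − e = -21.250368 − 12 = -33.250368
θ=285°: x = r cos θ + √(L² − h²) = 5.694019 + 107.997282 = 113.691301
θ=340°: crank pin P = (r cos θ, r sin θ) = (20.673238, -7.524443)
θ=340°: h = r sin θ − e = -7.524443 − 12 = -19.524443
θ=340°: x = r cos θ + √(L² − h²) = 20.673238 + 111.300477 = 131.973714

θ=201°: 90.6980
θ=285°: 113.6913
θ=340°: 131.9737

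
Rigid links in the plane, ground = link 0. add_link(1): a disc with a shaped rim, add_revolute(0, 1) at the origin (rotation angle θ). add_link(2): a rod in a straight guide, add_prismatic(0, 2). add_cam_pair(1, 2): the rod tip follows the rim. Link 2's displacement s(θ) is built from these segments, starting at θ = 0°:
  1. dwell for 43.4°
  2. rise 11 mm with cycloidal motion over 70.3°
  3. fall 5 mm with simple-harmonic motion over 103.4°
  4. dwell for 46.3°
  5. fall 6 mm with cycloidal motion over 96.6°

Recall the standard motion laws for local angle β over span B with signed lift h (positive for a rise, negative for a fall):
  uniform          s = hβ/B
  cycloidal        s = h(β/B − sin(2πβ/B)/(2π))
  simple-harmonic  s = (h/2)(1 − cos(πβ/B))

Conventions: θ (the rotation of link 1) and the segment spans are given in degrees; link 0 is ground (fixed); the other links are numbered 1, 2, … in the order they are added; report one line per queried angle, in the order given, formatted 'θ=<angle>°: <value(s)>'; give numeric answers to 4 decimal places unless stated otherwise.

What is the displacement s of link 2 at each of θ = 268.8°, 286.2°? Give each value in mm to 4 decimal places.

segment 1 (0° to 43.4°, dwell): s unchanged at 0.0000
segment 2 (43.4° to 113.7°, cycloidal, h = 11) is passed completely: s = 0.0000 + (11) = 11.0000
segment 3 (113.7° to 217.1°, simple-harmonic, h = -5) is passed completely: s = 11.0000 + (-5) = 6.0000
segment 4 (217.1° to 263.4°, dwell): s unchanged at 6.0000
θ = 268.8° falls in segment 5 (263.4° to 360°, cycloidal, h = -6): β = 268.8 − 263.4 = 5.4°, B = 96.6°; Δs = -6·(0.0559 − sin(2π·0.0559)/(2π)) = -0.0069; s = 6.0000 − 0.0069 = 5.9931
θ = 286.2° falls in segment 5 (263.4° to 360°, cycloidal, h = -6): β = 286.2 − 263.4 = 22.8°, B = 96.6°; Δs = -6·(0.2360 − sin(2π·0.2360)/(2π)) = -0.4649; s = 6.0000 − 0.4649 = 5.5351

θ=268.8°: 5.9931
θ=286.2°: 5.5351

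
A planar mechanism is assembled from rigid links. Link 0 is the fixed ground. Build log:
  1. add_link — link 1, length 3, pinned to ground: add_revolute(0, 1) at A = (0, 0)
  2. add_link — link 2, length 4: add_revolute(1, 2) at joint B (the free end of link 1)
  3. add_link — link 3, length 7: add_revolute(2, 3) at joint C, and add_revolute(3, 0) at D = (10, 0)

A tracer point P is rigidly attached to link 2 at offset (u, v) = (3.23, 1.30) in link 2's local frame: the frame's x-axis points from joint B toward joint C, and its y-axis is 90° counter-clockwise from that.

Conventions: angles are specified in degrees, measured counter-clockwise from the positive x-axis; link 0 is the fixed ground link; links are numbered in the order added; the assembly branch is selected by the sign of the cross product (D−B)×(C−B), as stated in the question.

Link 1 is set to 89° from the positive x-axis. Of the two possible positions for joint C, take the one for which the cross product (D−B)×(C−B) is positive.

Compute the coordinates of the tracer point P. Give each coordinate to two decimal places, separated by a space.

A=(0,0), D=(10.00,0)
B = A + 3.00·(cos89°, sin89°) = (0.0524, 2.9995)
|BD| = 10.3900
circle(B,4.00) ∩ circle(D,7.00): a=3.6070, h=1.7291
  candidates: C₊=(4.0049,3.6137) cross=17.966; C₋=(3.0065,0.3027) cross=-17.966
  branch + wants cross > 0 → take C=(4.0049,3.6137) (cross=17.966)
ex = (C−B)/|BC| = (0.9881,0.1535); ey = (-0.1535,0.9881)
P = B + 3.23·ex + 1.30·ey = (3.0444,4.7801)

3.04 4.78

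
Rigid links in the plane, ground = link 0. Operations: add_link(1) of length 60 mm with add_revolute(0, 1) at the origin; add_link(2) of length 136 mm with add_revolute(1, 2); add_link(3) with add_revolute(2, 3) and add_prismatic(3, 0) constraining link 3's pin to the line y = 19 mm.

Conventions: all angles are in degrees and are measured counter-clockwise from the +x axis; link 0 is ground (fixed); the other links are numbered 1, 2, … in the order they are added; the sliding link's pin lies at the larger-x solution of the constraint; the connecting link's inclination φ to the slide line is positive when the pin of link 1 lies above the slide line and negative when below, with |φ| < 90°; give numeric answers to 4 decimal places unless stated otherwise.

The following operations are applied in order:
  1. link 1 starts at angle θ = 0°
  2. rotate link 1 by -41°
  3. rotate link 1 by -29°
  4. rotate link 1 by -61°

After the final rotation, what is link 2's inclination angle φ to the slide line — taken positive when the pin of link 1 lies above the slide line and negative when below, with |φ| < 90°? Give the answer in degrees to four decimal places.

geometry: r = 60 mm, L = 136 mm, e = 19 mm; θ starts at 0°
rotate link 1 by -41°: θ ← 0° -41° = -41°
rotate link 1 by -29°: θ ← -41° -29° = -70°
rotate link 1 by -61°: θ ← -70° -61° = -131°
h = r sin θ − e = -45.282575 − 19 = -64.282575
sin φ = h / L = -64.282575 / 136 = -0.47266599
φ = arcsin(-0.47266599) = -28.207491°

-28.2075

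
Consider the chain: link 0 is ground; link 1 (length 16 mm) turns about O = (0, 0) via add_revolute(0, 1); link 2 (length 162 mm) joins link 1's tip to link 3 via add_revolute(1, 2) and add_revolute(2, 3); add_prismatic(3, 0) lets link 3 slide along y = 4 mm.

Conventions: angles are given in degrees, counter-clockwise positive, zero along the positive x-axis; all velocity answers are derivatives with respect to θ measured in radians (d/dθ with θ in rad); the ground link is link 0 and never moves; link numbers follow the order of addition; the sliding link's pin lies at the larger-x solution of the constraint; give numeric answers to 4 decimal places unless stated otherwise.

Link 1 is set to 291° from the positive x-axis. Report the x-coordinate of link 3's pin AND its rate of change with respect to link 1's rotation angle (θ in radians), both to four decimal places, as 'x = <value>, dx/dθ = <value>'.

geometry: r = 16 mm, L = 162 mm, e = 4 mm
crank pin P = (r cos θ, r sin θ) = (5.733887, -14.937287)
h = r sin θ − e = -14.937287 − 4 = -18.937287
x = r cos θ + √(L² − h²) = 5.733887 + 160.889338 = 166.623225
dx/dθ = −r sin θ − h·r cos θ/√(L² − h²) (θ in radians; h = -18.937287) = 15.612187

x = 166.6232, dx/dθ = 15.6122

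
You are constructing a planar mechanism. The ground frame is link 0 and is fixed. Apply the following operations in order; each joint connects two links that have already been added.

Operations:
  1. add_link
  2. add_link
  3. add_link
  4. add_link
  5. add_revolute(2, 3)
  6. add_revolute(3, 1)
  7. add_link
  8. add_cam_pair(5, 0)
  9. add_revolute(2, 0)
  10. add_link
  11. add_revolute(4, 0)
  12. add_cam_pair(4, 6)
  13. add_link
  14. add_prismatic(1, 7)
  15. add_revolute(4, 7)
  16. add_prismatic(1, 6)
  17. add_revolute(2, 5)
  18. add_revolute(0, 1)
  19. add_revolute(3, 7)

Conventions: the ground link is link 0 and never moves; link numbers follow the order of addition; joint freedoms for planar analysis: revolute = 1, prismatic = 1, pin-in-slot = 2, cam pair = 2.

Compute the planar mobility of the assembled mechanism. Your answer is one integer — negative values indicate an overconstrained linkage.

ground; <1,0,0>
#1 <2,0,0>
#2 <3,0,0>
#3 <4,0,0>
#4 <5,0,0>
R:2↔3 J1 <5,1,0>
R:3↔1 J1 <5,2,0>
#5 <6,2,0>
C:5↔0 J2 <6,2,1>
R:2↔0 J1 <6,3,1>
#6 <7,3,1>
R:4↔0 J1 <7,4,1>
C:4↔6 J2 <7,4,2>
#7 <8,4,2>
P:1↔7 J1 <8,5,2>
R:4↔7 J1 <8,6,2>
P:1↔6 J1 <8,7,2>
R:2↔5 J1 <8,8,2>
R:0↔1 J1 <8,9,2>
R:3↔7 J1 <8,10,2>
3×7 − 2×10 − 1×2 = -1

M = -1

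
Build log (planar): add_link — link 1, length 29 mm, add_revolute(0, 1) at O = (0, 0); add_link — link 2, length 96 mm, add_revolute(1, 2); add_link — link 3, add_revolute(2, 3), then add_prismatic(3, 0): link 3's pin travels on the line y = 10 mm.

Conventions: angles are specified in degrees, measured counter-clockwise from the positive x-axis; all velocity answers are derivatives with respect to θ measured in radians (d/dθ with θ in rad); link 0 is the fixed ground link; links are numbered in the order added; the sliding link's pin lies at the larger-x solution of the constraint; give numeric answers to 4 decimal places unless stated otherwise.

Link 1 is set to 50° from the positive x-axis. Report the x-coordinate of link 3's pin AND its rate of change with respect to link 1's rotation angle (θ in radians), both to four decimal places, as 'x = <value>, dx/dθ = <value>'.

geometry: r = 29 mm, L = 96 mm, e = 10 mm
crank pin P = (r cos θ, r sin θ) = (18.640841, 22.215289)
h = r sin θ − e = 22.215289 − 10 = 12.215289
x = r cos θ + √(L² − h²) = 18.640841 + 95.219676 = 113.860517
dx/dθ = −r sin θ − h·r cos θ/√(L² − h²) (θ in radians; h = 12.215289) = -24.606635

x = 113.8605, dx/dθ = -24.6066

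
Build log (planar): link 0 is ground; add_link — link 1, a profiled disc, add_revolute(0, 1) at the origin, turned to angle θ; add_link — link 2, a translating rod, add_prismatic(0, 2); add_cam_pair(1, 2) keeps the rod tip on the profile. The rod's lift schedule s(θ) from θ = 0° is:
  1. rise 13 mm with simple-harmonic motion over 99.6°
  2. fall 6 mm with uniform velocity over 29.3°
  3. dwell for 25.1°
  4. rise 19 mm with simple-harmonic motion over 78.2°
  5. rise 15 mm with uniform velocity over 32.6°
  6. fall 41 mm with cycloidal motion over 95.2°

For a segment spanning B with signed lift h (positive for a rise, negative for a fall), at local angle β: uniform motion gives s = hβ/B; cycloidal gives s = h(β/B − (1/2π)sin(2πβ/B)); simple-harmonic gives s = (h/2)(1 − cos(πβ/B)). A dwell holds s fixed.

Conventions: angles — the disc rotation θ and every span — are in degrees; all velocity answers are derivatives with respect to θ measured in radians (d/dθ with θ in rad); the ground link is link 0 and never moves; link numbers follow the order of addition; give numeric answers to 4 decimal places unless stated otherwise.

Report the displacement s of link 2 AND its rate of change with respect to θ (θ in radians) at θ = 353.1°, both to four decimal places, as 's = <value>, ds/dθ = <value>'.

seg 1 [0°–99.6°] simple-harmonic, h=13: full span → s += 13 → s = 13.0000
seg 2 [99.6°–128.9°] uniform, h=-6: full span → s += -6 → s = 7.0000
seg 3 [128.9°–154°] dwell: s stays 7.0000
seg 4 [154°–232.2°] simple-harmonic, h=19: full span → s += 19 → s = 26.0000
seg 5 [232.2°–264.8°] uniform, h=15: full span → s += 15 → s = 41.0000
seg 6 [264.8°–360°] cycloidal, h=-41: θ=353.1° here. β=88.3, B=95.2. -41·(0.9275 − sin(2π·0.9275)/(2π)) = -40.8983 → s = 0.1017
velocity in seg [264.8°–360°] (cycloidal), θ in radians: β = 88.3° = 1.5411 rad, B = 95.2° = 1.6616 rad; ds/dθ = (h/B)(1 − cos(2πβ/B)) = ((-41)/1.6616)(1 − cos(2π·0.9275)) = -2.514809 mm/rad

s = 0.1017, ds/dθ = -2.5148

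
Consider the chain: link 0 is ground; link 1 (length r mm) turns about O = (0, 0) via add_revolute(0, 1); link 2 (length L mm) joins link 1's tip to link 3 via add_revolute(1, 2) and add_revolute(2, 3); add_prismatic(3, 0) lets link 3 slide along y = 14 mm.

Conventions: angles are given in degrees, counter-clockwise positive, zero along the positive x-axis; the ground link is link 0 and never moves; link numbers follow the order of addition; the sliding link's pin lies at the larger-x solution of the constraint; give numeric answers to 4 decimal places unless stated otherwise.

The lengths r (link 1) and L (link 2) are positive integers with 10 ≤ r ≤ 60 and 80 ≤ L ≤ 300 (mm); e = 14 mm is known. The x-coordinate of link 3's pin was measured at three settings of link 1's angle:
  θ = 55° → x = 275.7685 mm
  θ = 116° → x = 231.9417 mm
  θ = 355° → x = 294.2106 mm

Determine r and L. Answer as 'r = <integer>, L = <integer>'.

constraint per measurement: (x − r cos θ)² + (r sin θ − e)² = L²
subtracting the θ₁ and θ₂ equations cancels the r² and L² terms:
r = (x₁² − x₂²) / (2[(x₁cos θ₁ + e sin θ₁) − (x₂cos θ₂ + e sin θ₂)]) = 43.0001 → r = 43
L² = (x₁ − r cos θ₁)² + (r sin θ₁ − e)² = 63504.0156 → L = 252.0000 → L = 252
check at θ₃=355°: x = 294.2106 (printed 294.2106) ✓

r = 43, L = 252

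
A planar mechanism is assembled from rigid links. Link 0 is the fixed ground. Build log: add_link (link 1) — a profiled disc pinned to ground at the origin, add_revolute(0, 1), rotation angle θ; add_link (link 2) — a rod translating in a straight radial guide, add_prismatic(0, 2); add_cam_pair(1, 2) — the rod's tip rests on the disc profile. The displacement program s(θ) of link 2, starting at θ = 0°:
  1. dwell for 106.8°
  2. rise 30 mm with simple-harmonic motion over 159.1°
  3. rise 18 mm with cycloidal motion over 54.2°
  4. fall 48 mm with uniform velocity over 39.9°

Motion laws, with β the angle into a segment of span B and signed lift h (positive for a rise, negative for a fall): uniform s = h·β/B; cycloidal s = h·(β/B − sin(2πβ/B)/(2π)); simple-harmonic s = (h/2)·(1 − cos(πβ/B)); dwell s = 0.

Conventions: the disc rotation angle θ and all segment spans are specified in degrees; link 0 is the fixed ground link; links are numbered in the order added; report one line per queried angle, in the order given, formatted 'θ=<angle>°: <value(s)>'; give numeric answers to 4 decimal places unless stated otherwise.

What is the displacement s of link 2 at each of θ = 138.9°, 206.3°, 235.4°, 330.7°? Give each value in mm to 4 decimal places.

seg 1 [0°–106.8°] dwell: s stays 0.0000
seg 2 [106.8°–265.9°] simple-harmonic, h=30: θ=138.9° here. β=32.1, B=159.1. 30/2·(1 − cos(π·0.2018)) = 2.9137 → s = 2.9137
seg 2 [106.8°–265.9°] simple-harmonic, h=30: θ=206.3° here. β=99.5, B=159.1. 30/2·(1 − cos(π·0.6254)) = 20.7573 → s = 20.7573
seg 2 [106.8°–265.9°] simple-harmonic, h=30: θ=235.4° here. β=128.6, B=159.1. 30/2·(1 − cos(π·0.8083)) = 27.3609 → s = 27.3609
seg 2 [106.8°–265.9°] simple-harmonic, h=30: full span → s += 30 → s = 30.0000
seg 3 [265.9°–320.1°] cycloidal, h=18: full span → s += 18 → s = 48.0000
seg 4 [320.1°–360°] uniform, h=-48: θ=330.7° here. β=10.6, B=39.9. -48·10.6/39.9 = -12.7519 → s = 35.2481

θ=138.9°: 2.9137
θ=206.3°: 20.7573
θ=235.4°: 27.3609
θ=330.7°: 35.2481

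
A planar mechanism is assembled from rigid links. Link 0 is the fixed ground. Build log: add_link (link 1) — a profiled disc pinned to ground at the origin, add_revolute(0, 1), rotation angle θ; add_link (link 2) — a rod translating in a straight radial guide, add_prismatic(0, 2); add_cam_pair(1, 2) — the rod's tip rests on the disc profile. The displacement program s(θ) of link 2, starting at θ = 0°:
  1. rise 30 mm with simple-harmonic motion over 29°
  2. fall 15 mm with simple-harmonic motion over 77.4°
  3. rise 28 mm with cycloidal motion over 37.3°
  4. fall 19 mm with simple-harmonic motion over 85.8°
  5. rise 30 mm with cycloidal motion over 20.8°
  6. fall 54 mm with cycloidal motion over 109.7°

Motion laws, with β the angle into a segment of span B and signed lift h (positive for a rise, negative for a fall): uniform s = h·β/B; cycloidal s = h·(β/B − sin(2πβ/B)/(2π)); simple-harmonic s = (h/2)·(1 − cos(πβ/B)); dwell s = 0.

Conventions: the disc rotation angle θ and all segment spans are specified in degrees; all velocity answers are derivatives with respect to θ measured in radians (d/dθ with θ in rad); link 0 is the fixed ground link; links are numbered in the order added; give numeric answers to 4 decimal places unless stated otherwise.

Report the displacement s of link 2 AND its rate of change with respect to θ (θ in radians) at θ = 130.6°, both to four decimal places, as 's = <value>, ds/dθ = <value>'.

seg 1 [0°–29°] simple-harmonic, h=30: full span → s += 30 → s = 30.0000
seg 2 [29°–106.4°] simple-harmonic, h=-15: full span → s += -15 → s = 15.0000
seg 3 [106.4°–143.7°] cycloidal, h=28: θ=130.6° here. β=24.2, B=37.3. 28·(0.6488 − sin(2π·0.6488)/(2π)) = 21.7515 → s = 36.7515
velocity in seg [106.4°–143.7°] (cycloidal), θ in radians: β = 24.2° = 0.4224 rad, B = 37.3° = 0.6510 rad; ds/dθ = (h/B)(1 − cos(2πβ/B)) = (28/0.6510)(1 − cos(2π·0.6488)) = 68.554053 mm/rad

s = 36.7515, ds/dθ = 68.5541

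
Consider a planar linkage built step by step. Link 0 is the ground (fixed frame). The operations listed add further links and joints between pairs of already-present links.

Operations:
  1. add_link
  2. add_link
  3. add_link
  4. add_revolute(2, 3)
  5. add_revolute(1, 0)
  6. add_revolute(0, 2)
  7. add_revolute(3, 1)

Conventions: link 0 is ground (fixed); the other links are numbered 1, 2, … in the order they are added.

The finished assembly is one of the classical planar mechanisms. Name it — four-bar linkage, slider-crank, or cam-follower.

links: 4 (incl. ground); joints: 4 revolute, 0 prismatic, 0 higher (cam) pair, forming one closed loop
4 links in a single 4R loop → four-bar linkage

four-bar linkage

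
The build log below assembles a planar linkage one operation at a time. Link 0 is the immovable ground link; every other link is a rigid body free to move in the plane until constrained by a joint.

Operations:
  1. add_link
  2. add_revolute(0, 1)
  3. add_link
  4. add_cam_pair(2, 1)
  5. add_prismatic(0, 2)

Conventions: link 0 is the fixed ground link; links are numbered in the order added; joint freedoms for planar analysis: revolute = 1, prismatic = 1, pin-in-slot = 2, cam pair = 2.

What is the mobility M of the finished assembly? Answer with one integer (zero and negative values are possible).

L=1 J1=0 J2=0
add link → L=2 J1=0 J2=0
R@0,1 dof=1 J1 → L=2 J1=1 J2=0
add link → L=3 J1=1 J2=0
C@2,1 dof=2 J2 → L=3 J1=1 J2=1
P@0,2 dof=1 J1 → L=3 J1=2 J2=1
M=3(L−1)−2J1−J2=3·2−2·2−1=1

M = 1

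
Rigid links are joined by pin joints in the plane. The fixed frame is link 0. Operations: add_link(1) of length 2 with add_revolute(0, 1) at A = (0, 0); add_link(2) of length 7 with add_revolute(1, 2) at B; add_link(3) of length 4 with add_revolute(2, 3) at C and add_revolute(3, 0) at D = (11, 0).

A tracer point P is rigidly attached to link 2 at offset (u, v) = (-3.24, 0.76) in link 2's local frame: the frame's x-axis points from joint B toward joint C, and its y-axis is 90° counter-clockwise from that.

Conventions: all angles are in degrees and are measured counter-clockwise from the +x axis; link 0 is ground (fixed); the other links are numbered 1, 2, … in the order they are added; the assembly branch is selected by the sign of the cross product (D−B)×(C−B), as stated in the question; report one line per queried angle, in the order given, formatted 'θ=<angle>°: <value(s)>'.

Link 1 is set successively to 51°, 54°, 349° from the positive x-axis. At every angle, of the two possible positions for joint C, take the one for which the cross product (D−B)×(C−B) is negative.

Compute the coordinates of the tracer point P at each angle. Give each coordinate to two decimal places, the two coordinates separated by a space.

A=(0,0), D=(11.00,0)
θ=51°: B = A + 2.00·(cos51°, sin51°) = (1.2586, 1.5543)
θ=51°: |BD| = 9.8646
θ=51°: circle(B,7.00) ∩ circle(D,4.00): a=6.6049, h=2.3184
θ=51°:   candidates: C₊=(8.1464,2.8030) cross=22.870; C₋=(7.4158,-1.7758) cross=-22.870
θ=51°:   branch - wants cross < 0 → take C=(7.4158,-1.7758) (cross=-22.870)
θ=51°: ex = (C−B)/|BC| = (0.8796,-0.4757); ey = (0.4757,0.8796)
θ=51°: P = B + -3.24·ex + 0.76·ey = (-1.2297,3.7641)
θ=54°: B = A + 2.00·(cos54°, sin54°) = (1.1756, 1.6180)
θ=54°: |BD| = 9.9568
θ=54°: circle(B,7.00) ∩ circle(D,4.00): a=6.6356, h=2.2292
θ=54°:   candidates: C₊=(8.0852,2.7393) cross=22.196; C₋=(7.3607,-1.6599) cross=-22.196
θ=54°:   branch - wants cross < 0 → take C=(7.3607,-1.6599) (cross=-22.196)
θ=54°: ex = (C−B)/|BC| = (0.8836,-0.4683); ey = (0.4683,0.8836)
θ=54°: P = B + -3.24·ex + 0.76·ey = (-1.3314,3.8068)
θ=349°: B = A + 2.00·(cos349°, sin349°) = (1.9633, -0.3816)
θ=349°: |BD| = 9.0448
θ=349°: circle(B,7.00) ∩ circle(D,4.00): a=6.3467, h=2.9530
θ=349°:   candidates: C₊=(8.1797,2.8365) cross=26.709; C₋=(8.4288,-3.0642) cross=-26.709
θ=349°:   branch - wants cross < 0 → take C=(8.4288,-3.0642) (cross=-26.709)
θ=349°: ex = (C−B)/|BC| = (0.9237,-0.3832); ey = (0.3832,0.9237)
θ=349°: P = B + -3.24·ex + 0.76·ey = (-0.7381,1.5620)

θ=51°: -1.23 3.76
θ=54°: -1.33 3.81
θ=349°: -0.74 1.56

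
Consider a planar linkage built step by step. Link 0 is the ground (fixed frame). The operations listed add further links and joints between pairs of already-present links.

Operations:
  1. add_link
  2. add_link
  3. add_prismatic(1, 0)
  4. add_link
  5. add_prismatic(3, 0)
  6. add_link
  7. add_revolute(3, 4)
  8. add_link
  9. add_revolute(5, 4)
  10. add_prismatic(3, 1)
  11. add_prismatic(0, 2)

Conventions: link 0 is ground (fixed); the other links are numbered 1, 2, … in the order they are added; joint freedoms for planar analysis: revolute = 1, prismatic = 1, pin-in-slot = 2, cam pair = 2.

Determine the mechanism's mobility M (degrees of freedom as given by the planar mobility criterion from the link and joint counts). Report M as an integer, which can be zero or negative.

ground; <1,0,0>
#1 <2,0,0>
#2 <3,0,0>
P:1↔0 J1 <3,1,0>
#3 <4,1,0>
P:3↔0 J1 <4,2,0>
#4 <5,2,0>
R:3↔4 J1 <5,3,0>
#5 <6,3,0>
R:5↔4 J1 <6,4,0>
P:3↔1 J1 <6,5,0>
P:0↔2 J1 <6,6,0>
3×5 − 2×6 − 1×0 = 3

M = 3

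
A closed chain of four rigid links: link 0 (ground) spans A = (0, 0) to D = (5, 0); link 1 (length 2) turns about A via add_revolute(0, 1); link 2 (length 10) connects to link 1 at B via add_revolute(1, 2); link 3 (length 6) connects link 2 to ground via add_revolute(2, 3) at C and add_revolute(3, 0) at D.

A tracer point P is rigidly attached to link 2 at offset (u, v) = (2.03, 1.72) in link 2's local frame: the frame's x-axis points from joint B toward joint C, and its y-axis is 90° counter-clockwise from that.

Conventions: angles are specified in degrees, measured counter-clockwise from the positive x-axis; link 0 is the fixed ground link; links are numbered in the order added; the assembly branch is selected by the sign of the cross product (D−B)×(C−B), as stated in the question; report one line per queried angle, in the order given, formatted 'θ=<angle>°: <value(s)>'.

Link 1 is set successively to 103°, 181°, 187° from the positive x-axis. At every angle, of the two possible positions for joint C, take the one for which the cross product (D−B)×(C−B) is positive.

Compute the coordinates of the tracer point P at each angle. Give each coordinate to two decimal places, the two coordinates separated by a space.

A=(0,0), D=(5.00,0)
θ=103°: B = A + 2.00·(cos103°, sin103°) = (-0.4499, 1.9487)
θ=103°: |BD| = 5.7878
θ=103°: circle(B,10.00) ∩ circle(D,6.00): a=8.4228, h=5.3905
θ=103°:   candidates: C₊=(9.2960,4.1886) cross=31.199; C₋=(5.6661,-5.9629) cross=-31.199
θ=103°:   branch + wants cross > 0 → take C=(9.2960,4.1886) (cross=31.199)
θ=103°: ex = (C−B)/|BC| = (0.9746,0.2240); ey = (-0.2240,0.9746)
θ=103°: P = B + 2.03·ex + 1.72·ey = (1.1433,4.0797)
θ=181°: B = A + 2.00·(cos181°, sin181°) = (-1.9997, -0.0349)
θ=181°: |BD| = 6.9998
θ=181°: circle(B,10.00) ∩ circle(D,6.00): a=8.0715, h=5.9035
θ=181°:   candidates: C₊=(6.0422,5.9088) cross=41.323; C₋=(6.1011,-5.8981) cross=-41.323
θ=181°:   branch + wants cross > 0 → take C=(6.0422,5.9088) (cross=41.323)
θ=181°: ex = (C−B)/|BC| = (0.8042,0.5944); ey = (-0.5944,0.8042)
θ=181°: P = B + 2.03·ex + 1.72·ey = (-1.3895,2.5549)
θ=187°: B = A + 2.00·(cos187°, sin187°) = (-1.9851, -0.2437)
θ=187°: |BD| = 6.9893
θ=187°: circle(B,10.00) ∩ circle(D,6.00): a=8.0731, h=5.9013
θ=187°:   candidates: C₊=(5.8773,5.9355) cross=41.246; C₋=(6.2889,-5.8599) cross=-41.246
θ=187°:   branch + wants cross > 0 → take C=(5.8773,5.9355) (cross=41.246)
θ=187°: ex = (C−B)/|BC| = (0.7862,0.6179); ey = (-0.6179,0.7862)
θ=187°: P = B + 2.03·ex + 1.72·ey = (-1.4519,2.3630)

θ=103°: 1.14 4.08
θ=181°: -1.39 2.55
θ=187°: -1.45 2.36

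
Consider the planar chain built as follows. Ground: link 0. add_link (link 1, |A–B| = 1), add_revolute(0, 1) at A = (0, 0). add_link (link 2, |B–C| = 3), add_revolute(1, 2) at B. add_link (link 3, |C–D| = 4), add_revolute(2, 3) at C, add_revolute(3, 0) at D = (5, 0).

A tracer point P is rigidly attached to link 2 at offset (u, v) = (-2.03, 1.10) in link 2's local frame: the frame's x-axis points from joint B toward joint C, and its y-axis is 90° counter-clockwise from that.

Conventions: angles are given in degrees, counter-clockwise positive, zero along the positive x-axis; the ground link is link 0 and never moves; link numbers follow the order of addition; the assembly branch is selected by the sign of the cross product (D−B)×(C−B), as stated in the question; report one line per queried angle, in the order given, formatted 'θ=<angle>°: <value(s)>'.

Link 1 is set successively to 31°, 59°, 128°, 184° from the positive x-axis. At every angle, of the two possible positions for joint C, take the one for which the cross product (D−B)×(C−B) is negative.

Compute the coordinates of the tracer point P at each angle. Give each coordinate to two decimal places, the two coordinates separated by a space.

A=(0,0), D=(5.00,0)
θ=31°: B = A + 1.00·(cos31°, sin31°) = (0.8572, 0.5150)
θ=31°: |BD| = 4.1747
θ=31°: circle(B,3.00) ∩ circle(D,4.00): a=1.2490, h=2.7276
θ=31°:   candidates: C₊=(2.4331,3.0678) cross=11.387; C₋=(1.7601,-2.3459) cross=-11.387
θ=31°:   branch - wants cross < 0 → take C=(1.7601,-2.3459) (cross=-11.387)
θ=31°: ex = (C−B)/|BC| = (0.3010,-0.9536); ey = (0.9536,0.3010)
θ=31°: P = B + -2.03·ex + 1.10·ey = (1.2952,2.7820)
θ=59°: B = A + 1.00·(cos59°, sin59°) = (0.5150, 0.8572)
θ=59°: |BD| = 4.5661
θ=59°: circle(B,3.00) ∩ circle(D,4.00): a=1.5166, h=2.5884
θ=59°:   candidates: C₊=(2.4905,3.1149) cross=11.819; C₋=(1.5187,-1.9700) cross=-11.819
θ=59°:   branch - wants cross < 0 → take C=(1.5187,-1.9700) (cross=-11.819)
θ=59°: ex = (C−B)/|BC| = (0.3346,-0.9424); ey = (0.9424,0.3346)
θ=59°: P = B + -2.03·ex + 1.10·ey = (0.8725,3.1382)
θ=128°: B = A + 1.00·(cos128°, sin128°) = (-0.6157, 0.7880)
θ=128°: |BD| = 5.6707
θ=128°: circle(B,3.00) ∩ circle(D,4.00): a=2.2181, h=2.0199
θ=128°:   candidates: C₊=(1.8616,2.4801) cross=11.454; C₋=(1.3003,-1.5205) cross=-11.454
θ=128°:   branch - wants cross < 0 → take C=(1.3003,-1.5205) (cross=-11.454)
θ=128°: ex = (C−B)/|BC| = (0.6386,-0.7695); ey = (0.7695,0.6386)
θ=128°: P = B + -2.03·ex + 1.10·ey = (-1.0656,3.0526)
θ=184°: B = A + 1.00·(cos184°, sin184°) = (-0.9976, -0.0698)
θ=184°: |BD| = 5.9980
θ=184°: circle(B,3.00) ∩ circle(D,4.00): a=2.4155, h=1.7792
θ=184°:   candidates: C₊=(1.3970,1.7374) cross=10.672; C₋=(1.4384,-1.8208) cross=-10.672
θ=184°:   branch - wants cross < 0 → take C=(1.4384,-1.8208) (cross=-10.672)
θ=184°: ex = (C−B)/|BC| = (0.8120,-0.5837); ey = (0.5837,0.8120)
θ=184°: P = B + -2.03·ex + 1.10·ey = (-2.0039,2.0083)

θ=31°: 1.30 2.78
θ=59°: 0.87 3.14
θ=128°: -1.07 3.05
θ=184°: -2.00 2.01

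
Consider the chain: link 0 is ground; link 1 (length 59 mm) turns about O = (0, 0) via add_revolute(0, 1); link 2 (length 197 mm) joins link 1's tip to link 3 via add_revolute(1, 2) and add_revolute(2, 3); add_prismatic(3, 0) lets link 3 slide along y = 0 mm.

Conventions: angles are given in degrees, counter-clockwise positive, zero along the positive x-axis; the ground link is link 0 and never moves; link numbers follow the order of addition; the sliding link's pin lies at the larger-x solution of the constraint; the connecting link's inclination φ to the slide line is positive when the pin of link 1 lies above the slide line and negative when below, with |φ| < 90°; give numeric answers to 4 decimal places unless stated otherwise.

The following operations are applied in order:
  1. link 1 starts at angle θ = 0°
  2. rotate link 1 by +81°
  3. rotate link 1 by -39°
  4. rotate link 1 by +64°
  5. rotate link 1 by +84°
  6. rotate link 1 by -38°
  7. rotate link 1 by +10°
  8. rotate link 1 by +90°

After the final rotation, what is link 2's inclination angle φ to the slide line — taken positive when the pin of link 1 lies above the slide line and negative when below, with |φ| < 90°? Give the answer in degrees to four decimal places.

geometry: r = 59 mm, L = 197 mm, e = 0 mm; θ starts at 0°
rotate link 1 by +81°: θ ← 0° +81° = 81°
rotate link 1 by -39°: θ ← 81° -39° = 42°
rotate link 1 by +64°: θ ← 42° +64° = 106°
rotate link 1 by +84°: θ ← 106° +84° = 190°
rotate link 1 by -38°: θ ← 190° -38° = 152°
rotate link 1 by +10°: θ ← 152° +10° = 162°
rotate link 1 by +90°: θ ← 162° +90° = 252°
h = r sin θ − e = -56.112334 − 0 = -56.112334
sin φ = h / L = -56.112334 / 197 = -0.28483419
φ = arcsin(-0.28483419) = -16.548937°

-16.5489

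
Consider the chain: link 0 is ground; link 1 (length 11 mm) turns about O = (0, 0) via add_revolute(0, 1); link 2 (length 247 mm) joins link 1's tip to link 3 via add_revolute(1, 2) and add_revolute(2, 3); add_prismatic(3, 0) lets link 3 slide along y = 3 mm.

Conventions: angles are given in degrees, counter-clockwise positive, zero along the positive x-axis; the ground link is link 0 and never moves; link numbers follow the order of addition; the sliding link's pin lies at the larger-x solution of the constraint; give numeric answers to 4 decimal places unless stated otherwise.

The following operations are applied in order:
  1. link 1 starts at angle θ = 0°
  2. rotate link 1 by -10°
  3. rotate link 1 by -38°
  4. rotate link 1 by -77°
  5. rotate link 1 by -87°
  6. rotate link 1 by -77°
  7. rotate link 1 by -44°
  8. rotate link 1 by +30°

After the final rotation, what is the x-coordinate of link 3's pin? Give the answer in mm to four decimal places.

geometry: r = 11 mm, L = 247 mm, e = 3 mm; θ starts at 0°
rotate link 1 by -10°: θ ← 0° -10° = -10°
rotate link 1 by -38°: θ ← -10° -38° = -48°
rotate link 1 by -77°: θ ← -48° -77° = -125°
rotate link 1 by -87°: θ ← -125° -87° = -212°
rotate link 1 by -77°: θ ← -212° -77° = -289°
rotate link 1 by -44°: θ ← -289° -44° = -333°
rotate link 1 by +30°: θ ← -333° +30° = -303°
crank pin P = (r cos θ, r sin θ) = (5.991029, 9.225376)
h = r sin θ − e = 9.225376 − 3 = 6.225376
x = r cos θ + √(L² − h²) = 5.991029 + 246.921535 = 252.912565

252.9126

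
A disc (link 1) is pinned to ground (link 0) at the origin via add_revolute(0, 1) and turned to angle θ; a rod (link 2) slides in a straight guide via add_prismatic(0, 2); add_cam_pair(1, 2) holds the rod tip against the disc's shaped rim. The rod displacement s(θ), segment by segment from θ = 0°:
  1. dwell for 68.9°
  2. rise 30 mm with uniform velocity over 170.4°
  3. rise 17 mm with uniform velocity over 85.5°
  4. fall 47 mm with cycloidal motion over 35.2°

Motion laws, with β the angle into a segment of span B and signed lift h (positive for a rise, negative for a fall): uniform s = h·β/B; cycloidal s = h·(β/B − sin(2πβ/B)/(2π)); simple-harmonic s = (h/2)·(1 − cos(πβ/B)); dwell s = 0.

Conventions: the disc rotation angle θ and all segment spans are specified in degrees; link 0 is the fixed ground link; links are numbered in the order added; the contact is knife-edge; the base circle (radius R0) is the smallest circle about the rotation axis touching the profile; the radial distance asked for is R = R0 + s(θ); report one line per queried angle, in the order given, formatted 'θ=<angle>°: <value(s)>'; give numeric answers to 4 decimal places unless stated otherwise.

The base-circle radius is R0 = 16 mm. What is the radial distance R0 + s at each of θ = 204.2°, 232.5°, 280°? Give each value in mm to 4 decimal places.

segment 1 (0° to 68.9°, dwell): s unchanged at 0.0000
θ = 204.2° falls in segment 2 (68.9° to 239.3°, uniform, h = 30): β = 204.2 − 68.9 = 135.3°, B = 170.4°; Δs = 30·135.3/170.4 = 23.8204; s = 0.0000 + 23.8204 = 23.8204
θ = 232.5° falls in segment 2 (68.9° to 239.3°, uniform, h = 30): β = 232.5 − 68.9 = 163.6°, B = 170.4°; Δs = 30·163.6/170.4 = 28.8028; s = 0.0000 + 28.8028 = 28.8028
segment 2 (68.9° to 239.3°, uniform, h = 30) is passed completely: s = 0.0000 + (30) = 30.0000
θ = 280° falls in segment 3 (239.3° to 324.8°, uniform, h = 17): β = 280 − 239.3 = 40.7°, B = 85.5°; Δs = 17·40.7/85.5 = 8.0924; s = 30.0000 + 8.0924 = 38.0924
θ=204.2°: R = R0 + s = 16 + 23.8204 = 39.8204
θ=232.5°: R = R0 + s = 16 + 28.8028 = 44.8028
θ=280°: R = R0 + s = 16 + 38.0924 = 54.0924

θ=204.2°: 39.8204
θ=232.5°: 44.8028
θ=280°: 54.0924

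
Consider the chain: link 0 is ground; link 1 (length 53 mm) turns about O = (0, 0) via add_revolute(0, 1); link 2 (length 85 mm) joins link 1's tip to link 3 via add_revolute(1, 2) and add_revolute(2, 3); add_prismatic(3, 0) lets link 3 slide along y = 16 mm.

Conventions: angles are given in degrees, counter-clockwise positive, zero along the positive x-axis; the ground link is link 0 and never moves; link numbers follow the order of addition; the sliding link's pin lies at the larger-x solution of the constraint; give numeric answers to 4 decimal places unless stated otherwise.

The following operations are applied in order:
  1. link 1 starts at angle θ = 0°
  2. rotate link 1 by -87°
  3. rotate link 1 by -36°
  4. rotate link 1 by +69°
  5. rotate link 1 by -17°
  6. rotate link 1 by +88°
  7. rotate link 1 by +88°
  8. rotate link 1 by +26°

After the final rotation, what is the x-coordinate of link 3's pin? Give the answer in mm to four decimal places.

geometry: r = 53 mm, L = 85 mm, e = 16 mm; θ starts at 0°
rotate link 1 by -87°: θ ← 0° -87° = -87°
rotate link 1 by -36°: θ ← -87° -36° = -123°
rotate link 1 by +69°: θ ← -123° +69° = -54°
rotate link 1 by -17°: θ ← -54° -17° = -71°
rotate link 1 by +88°: θ ← -71° +88° = 17°
rotate link 1 by +88°: θ ← 17° +88° = 105°
rotate link 1 by +26°: θ ← 105° +26° = 131°
crank pin P = (r cos θ, r sin θ) = (-34.771129, 39.999608)
h = r sin θ − e = 39.999608 − 16 = 23.999608
x = r cos θ + √(L² − h²) = -34.771129 + 81.541516 = 46.770387

46.7704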